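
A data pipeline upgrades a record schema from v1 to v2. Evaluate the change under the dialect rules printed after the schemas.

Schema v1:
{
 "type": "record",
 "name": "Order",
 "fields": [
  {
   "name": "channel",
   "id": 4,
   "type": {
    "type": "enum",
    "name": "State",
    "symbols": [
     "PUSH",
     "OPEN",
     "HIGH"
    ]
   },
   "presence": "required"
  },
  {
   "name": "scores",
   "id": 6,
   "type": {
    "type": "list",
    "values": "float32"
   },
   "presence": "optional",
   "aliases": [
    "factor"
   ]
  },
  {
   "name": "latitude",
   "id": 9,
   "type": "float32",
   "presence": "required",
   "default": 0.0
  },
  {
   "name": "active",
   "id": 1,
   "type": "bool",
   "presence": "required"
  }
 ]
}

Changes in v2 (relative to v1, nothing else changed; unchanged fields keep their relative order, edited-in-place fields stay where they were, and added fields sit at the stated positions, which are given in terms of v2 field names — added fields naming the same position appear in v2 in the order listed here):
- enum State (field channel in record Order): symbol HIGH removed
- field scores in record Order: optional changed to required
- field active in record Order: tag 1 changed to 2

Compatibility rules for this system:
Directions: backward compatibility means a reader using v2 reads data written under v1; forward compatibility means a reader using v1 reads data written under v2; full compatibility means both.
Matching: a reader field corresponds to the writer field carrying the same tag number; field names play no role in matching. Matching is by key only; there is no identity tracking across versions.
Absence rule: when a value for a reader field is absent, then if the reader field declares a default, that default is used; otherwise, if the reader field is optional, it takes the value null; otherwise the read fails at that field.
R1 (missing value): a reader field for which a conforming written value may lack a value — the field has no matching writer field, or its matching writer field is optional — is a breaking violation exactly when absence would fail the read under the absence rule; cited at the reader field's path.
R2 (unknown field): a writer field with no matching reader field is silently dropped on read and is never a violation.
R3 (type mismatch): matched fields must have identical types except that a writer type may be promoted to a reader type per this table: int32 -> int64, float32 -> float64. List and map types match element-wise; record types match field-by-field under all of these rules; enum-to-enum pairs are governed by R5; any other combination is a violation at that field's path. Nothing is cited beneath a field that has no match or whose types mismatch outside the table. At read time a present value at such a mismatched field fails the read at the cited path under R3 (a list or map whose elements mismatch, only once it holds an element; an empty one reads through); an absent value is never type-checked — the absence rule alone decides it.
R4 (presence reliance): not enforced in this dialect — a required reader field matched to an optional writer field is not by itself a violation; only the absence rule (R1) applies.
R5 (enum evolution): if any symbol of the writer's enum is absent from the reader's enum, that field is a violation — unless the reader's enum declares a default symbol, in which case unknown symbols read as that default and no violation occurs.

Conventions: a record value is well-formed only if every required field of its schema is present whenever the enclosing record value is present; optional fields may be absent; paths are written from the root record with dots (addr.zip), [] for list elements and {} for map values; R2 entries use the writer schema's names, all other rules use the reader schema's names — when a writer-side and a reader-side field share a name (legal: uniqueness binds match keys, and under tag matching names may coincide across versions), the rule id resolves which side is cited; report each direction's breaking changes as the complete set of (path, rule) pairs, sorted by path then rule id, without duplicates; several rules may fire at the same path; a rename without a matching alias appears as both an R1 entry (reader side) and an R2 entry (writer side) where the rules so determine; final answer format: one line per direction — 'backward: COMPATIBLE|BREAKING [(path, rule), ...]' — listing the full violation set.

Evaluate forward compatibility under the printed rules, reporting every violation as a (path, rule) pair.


the writer's type comes first in each Order pair
forward for Order (reader v1, writer v2):
  writer required, State -> State: reader channel maps from writer channel
  writer required, list<float32> -> list<float32>: reader scores maps from writer scores
  writer required, float32 -> float32: reader latitude maps from writer latitude
  active: no writer-side match
  writer field active has no reader counterpart
  breaking: (active, R1)
  => forward: BREAKING (1)
diffs on Order not affecting the asked answer:
  enum State (field channel in record Order): symbol HIGH removed -> matters only for Order's backward compatibility — outside the asked direction
  field scores in record Order: optional changed to required -> matters only for Order's backward compatibility — outside the asked direction

forward: BREAKING [(active, R1)]


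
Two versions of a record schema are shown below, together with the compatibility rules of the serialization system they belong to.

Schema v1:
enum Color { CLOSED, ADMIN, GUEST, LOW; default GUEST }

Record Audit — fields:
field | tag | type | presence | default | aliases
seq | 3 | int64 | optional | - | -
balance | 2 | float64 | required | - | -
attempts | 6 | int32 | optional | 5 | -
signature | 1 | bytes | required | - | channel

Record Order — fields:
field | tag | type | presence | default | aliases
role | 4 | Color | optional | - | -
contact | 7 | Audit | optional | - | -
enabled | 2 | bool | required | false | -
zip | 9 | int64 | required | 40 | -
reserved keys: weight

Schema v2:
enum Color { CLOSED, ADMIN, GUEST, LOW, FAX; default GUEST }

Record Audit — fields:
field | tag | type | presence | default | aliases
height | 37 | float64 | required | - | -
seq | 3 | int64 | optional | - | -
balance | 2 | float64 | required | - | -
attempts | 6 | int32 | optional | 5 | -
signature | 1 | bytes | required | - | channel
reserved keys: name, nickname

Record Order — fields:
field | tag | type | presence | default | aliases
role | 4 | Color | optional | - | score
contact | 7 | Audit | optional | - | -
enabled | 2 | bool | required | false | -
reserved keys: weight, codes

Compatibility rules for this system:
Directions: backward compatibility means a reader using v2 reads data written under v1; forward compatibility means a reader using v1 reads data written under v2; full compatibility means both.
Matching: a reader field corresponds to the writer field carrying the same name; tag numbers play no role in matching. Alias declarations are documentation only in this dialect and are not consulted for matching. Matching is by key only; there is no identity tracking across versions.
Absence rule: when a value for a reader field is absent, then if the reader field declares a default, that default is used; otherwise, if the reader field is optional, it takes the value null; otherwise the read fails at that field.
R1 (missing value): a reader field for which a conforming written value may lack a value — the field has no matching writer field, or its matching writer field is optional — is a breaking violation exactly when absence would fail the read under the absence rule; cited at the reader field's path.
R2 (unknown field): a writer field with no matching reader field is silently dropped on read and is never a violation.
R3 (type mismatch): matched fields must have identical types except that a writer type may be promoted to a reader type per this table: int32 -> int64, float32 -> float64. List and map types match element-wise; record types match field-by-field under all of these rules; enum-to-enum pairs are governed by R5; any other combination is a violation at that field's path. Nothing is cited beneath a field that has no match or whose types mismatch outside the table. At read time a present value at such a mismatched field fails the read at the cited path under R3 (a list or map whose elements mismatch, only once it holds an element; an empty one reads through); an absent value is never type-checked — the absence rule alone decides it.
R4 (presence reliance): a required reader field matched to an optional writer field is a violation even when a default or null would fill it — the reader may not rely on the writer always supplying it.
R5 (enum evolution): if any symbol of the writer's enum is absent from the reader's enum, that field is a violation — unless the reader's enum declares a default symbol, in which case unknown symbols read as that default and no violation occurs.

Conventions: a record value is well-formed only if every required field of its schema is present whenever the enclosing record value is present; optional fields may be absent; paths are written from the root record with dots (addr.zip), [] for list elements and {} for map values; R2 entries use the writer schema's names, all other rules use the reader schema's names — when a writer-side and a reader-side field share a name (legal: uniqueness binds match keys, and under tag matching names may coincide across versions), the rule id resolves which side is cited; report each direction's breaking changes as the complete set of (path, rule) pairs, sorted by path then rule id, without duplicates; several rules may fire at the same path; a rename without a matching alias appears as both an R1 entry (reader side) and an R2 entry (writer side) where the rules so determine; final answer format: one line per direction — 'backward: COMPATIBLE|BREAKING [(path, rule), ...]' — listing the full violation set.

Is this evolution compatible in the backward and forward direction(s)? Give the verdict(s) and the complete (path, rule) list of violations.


arrows below run writer -> reader for Order
checking backward for Order: reader v2 against writer v1:
  Color -> Color, writer optional: role aligns to role
  Audit -> Audit, writer optional: contact aligns to contact
  bool -> bool, writer required: enabled aligns to enabled
  writer zip: unknown to reader
  contact.height: no writer match
  int64 -> int64, writer optional: contact.seq aligns to contact.seq
  float64 -> float64, writer required: contact.balance aligns to contact.balance
  int32 -> int32, writer optional: contact.attempts aligns to contact.attempts
  bytes -> bytes, writer required: contact.signature aligns to contact.signature
  violation R1 at contact.height
  backward on Order therefore BREAKING (1)
checking forward for Order: reader v1 against writer v2:
  Color -> Color, writer optional: role aligns to role
  Audit -> Audit, writer optional: contact aligns to contact
  bool -> bool, writer required: enabled aligns to enabled
  zip: no writer match
  int64 -> int64, writer optional: contact.seq aligns to contact.seq
  float64 -> float64, writer required: contact.balance aligns to contact.balance
  int32 -> int32, writer optional: contact.attempts aligns to contact.attempts
  bytes -> bytes, writer required: contact.signature aligns to contact.signature
  writer contact.height: unknown to reader
  => forward verdict for Order: COMPATIBLE, no violations

backward: BREAKING [(contact.height, R1)]; forward: COMPATIBLE []


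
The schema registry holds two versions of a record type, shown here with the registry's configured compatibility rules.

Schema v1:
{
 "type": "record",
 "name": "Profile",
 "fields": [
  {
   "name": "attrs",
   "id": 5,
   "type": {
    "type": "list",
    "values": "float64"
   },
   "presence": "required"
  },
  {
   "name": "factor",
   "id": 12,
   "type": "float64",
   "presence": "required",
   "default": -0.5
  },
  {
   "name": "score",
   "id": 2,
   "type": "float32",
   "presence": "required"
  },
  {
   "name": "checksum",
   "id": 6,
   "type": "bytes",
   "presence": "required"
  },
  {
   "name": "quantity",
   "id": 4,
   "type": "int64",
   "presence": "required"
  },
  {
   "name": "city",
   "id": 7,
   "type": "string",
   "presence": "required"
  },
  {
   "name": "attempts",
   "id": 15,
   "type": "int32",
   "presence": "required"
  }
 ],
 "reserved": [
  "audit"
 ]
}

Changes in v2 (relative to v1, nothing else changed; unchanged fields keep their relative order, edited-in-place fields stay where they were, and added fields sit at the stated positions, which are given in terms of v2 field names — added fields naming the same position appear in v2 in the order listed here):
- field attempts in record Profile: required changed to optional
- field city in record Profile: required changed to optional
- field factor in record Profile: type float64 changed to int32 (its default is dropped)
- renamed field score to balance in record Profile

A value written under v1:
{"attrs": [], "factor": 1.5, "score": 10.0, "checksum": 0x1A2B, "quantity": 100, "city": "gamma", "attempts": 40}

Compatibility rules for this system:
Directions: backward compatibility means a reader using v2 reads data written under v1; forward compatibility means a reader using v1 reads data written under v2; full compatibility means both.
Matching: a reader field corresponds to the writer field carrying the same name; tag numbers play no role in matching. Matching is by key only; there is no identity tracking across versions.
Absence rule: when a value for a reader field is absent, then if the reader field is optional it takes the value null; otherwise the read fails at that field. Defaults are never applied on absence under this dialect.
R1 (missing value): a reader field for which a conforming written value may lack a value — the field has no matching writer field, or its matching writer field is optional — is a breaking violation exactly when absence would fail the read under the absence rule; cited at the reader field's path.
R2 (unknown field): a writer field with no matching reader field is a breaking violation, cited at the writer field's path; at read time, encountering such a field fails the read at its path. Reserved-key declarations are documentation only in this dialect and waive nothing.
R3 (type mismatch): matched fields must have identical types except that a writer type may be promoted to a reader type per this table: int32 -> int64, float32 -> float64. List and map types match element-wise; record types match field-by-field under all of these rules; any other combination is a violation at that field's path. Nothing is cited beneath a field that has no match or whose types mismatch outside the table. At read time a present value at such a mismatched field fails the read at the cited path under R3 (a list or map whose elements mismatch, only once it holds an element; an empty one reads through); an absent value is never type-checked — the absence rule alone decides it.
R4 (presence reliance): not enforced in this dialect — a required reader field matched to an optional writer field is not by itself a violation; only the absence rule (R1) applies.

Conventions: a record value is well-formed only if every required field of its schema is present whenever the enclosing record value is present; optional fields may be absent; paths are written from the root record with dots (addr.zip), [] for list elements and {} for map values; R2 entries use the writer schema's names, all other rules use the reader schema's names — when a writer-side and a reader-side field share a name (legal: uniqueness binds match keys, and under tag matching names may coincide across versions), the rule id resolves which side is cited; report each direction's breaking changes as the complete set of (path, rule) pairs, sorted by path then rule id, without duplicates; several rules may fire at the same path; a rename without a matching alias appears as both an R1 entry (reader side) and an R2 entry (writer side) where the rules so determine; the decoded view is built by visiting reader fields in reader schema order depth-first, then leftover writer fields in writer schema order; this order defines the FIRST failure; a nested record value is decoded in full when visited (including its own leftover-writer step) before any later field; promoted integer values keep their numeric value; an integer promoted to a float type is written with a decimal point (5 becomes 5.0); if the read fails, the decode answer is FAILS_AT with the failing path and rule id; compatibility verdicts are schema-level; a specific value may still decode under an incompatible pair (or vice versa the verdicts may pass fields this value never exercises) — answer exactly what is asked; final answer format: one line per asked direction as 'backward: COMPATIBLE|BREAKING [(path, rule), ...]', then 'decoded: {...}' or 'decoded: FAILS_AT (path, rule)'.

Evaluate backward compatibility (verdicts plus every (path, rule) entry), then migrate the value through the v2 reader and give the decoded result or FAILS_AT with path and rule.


in Profile below, arrows point writer -> reader
checking backward for Profile: reader v2 against writer v1:
  attrs: paired with writer attrs (list<float64> -> list<float64>; writer required)
  factor: paired with writer factor (float64 -> int32; writer required)
  balance: no writer match
  checksum: paired with writer checksum (bytes -> bytes; writer required)
  quantity: paired with writer quantity (int64 -> int64; writer required)
  city: paired with writer city (string -> string; writer required)
  attempts: paired with writer attempts (int32 -> int32; writer required)
  writer score: unknown to reader
  violation R1 at balance
  violation R3 at factor
  violation R2 at score
  => backward: BREAKING (3)
decode (reader v2):
  attrs := []
  read fails at factor under R3
  => FAILS_AT (factor, R3)
the rest of the Profile diff is inert for this question:
  field attempts in record Profile: required changed to optional -> affects forward compatibility only, which is not asked
  field city in record Profile: required changed to optional -> affects forward compatibility only, which is not asked

backward: BREAKING [(balance, R1), (factor, R3), (score, R2)]; decoded: FAILS_AT (factor, R3)


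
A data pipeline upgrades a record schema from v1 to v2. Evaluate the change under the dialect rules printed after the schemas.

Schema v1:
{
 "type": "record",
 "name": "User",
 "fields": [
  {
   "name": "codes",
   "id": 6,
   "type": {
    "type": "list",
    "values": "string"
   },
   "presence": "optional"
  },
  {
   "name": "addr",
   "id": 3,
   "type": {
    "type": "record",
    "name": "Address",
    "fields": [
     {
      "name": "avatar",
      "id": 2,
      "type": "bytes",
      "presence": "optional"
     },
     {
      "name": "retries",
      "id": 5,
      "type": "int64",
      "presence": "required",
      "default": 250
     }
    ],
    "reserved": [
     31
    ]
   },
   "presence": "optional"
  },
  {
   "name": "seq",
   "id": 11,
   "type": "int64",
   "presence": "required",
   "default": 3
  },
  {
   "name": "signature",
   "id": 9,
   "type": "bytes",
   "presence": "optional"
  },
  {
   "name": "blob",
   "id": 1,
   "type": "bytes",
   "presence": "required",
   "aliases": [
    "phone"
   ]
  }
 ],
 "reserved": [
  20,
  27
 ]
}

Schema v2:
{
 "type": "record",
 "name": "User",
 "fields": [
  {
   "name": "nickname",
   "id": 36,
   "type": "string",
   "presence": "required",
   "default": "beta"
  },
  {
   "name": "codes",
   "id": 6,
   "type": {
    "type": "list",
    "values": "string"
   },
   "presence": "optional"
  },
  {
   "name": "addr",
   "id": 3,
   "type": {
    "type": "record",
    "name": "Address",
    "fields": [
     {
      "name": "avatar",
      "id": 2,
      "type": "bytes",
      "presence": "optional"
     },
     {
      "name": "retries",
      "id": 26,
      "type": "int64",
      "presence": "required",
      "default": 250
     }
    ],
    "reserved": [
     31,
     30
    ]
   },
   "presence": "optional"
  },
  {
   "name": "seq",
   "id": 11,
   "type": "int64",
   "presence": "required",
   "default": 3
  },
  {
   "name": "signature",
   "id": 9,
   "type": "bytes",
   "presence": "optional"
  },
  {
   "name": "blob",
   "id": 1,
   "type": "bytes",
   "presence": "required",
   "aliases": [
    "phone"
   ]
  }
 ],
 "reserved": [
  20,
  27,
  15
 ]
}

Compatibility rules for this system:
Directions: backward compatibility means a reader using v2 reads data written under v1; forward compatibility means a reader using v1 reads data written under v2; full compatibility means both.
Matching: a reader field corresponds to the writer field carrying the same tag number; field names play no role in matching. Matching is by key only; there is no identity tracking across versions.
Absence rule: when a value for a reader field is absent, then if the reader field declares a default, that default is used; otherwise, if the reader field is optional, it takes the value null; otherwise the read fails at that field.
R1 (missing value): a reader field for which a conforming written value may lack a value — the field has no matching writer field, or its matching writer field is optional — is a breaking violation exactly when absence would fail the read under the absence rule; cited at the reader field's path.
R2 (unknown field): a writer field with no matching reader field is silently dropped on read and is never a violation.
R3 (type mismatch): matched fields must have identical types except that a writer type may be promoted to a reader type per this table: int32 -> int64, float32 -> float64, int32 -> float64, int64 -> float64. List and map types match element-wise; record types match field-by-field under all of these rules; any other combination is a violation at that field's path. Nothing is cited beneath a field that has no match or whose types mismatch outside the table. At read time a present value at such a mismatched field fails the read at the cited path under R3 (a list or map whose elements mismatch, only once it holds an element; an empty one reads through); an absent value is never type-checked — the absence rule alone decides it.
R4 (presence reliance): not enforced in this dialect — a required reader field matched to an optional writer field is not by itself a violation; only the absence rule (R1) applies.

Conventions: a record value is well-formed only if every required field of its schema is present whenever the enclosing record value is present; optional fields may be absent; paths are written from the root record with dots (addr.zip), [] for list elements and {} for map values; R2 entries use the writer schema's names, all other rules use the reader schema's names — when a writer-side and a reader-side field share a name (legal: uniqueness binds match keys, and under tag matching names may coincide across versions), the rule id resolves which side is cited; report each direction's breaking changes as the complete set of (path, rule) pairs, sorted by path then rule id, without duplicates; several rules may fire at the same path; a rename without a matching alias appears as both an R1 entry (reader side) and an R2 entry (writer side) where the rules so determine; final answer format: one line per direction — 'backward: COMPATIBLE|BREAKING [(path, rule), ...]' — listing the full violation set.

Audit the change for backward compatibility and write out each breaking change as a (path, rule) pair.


backward: COMPATIBLE []

arrows below run writer -> reader for User
backward for User (reader v2, writer v1):
  nickname: no writer-side match
  writer optional, list<string> -> list<string>: reader codes maps from writer codes
  writer optional, Address -> Address: reader addr maps from writer addr
  writer required, int64 -> int64: reader seq maps from writer seq
  writer optional, bytes -> bytes: reader signature maps from writer signature
  writer required, bytes -> bytes: reader blob maps from writer blob
  writer optional, bytes -> bytes: reader addr.avatar maps from writer addr.avatar
  addr.retries: no writer-side match
  leftover writer field: addr.retries
  => no violations; backward on User: COMPATIBLE
the rest of the User diff is inert for this question:
  added field nickname to record User: required string, tag 36, default "beta" (in v2 it sits immediately before codes) -> triggers nothing under User's printed rules — same verdict
  field retries in record Address: tag 5 changed to 26 -> triggers nothing under User's printed rules — same verdict


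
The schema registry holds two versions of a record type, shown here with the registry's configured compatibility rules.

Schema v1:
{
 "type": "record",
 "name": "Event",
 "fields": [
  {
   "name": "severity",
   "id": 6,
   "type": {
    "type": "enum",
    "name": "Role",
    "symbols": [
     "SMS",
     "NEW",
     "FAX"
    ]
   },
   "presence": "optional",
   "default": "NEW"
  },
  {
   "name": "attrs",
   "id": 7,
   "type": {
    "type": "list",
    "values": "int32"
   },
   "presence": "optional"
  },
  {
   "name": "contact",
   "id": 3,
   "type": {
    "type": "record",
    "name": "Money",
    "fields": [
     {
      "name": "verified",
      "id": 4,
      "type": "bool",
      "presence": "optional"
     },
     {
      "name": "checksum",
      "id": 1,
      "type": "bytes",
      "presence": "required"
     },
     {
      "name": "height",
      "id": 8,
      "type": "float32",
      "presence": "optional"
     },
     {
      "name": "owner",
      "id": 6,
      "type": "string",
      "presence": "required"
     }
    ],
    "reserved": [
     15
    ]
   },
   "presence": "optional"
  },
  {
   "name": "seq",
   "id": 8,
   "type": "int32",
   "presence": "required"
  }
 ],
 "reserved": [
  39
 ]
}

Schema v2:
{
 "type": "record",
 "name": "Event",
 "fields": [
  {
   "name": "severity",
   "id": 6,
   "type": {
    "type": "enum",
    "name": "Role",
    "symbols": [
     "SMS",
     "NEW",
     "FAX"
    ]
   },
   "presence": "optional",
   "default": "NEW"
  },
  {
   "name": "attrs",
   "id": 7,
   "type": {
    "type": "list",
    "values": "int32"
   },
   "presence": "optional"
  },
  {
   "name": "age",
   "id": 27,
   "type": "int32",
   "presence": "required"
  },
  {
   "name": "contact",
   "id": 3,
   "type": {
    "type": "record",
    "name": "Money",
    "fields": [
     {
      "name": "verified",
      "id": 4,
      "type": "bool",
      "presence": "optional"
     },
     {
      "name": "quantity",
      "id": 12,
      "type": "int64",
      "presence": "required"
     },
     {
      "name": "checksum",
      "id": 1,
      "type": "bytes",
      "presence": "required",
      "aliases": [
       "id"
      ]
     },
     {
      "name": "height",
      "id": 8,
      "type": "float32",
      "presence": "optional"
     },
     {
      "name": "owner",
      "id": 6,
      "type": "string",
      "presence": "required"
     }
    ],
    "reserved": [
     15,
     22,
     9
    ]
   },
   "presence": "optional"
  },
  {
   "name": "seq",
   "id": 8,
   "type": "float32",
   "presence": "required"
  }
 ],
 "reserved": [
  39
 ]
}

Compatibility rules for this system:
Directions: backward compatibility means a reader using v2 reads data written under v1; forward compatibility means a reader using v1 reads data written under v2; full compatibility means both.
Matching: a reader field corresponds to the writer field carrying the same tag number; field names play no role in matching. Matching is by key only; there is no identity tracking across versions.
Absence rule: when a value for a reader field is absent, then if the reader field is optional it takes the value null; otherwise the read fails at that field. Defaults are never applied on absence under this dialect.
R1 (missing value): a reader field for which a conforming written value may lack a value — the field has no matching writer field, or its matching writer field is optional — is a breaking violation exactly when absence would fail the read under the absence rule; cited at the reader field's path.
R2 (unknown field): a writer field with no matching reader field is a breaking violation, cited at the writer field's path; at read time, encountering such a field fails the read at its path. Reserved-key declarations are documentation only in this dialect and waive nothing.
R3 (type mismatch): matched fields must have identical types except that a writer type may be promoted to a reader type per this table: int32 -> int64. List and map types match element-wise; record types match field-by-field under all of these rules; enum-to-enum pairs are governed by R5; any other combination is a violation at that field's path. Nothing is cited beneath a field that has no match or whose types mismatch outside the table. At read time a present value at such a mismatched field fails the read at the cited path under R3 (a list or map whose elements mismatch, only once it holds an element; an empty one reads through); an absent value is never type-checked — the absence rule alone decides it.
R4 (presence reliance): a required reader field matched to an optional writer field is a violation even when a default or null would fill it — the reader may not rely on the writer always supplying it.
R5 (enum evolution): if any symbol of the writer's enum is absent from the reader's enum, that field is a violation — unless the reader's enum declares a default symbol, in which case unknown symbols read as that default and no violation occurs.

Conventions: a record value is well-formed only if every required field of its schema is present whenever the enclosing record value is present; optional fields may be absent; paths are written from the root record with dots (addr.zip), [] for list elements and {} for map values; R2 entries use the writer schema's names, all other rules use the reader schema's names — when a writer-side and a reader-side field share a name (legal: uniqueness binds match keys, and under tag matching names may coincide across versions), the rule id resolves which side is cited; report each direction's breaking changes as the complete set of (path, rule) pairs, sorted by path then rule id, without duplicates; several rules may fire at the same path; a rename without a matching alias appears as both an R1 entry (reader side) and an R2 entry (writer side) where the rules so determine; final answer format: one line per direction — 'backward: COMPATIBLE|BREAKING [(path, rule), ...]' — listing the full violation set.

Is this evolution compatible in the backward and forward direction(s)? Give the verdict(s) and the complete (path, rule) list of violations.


the writer's type comes first in each Event pair
backward on Event — v2 reading data written by v1:
  severity <- severity (Role -> Role, writer optional)
  attrs <- attrs (list<int32> -> list<int32>, writer optional)
  no writer field matches reader age
  contact <- contact (Money -> Money, writer optional)
  seq <- seq (int32 -> float32, writer required)
  contact.verified <- contact.verified (bool -> bool, writer optional)
  no writer field matches reader contact.quantity
  contact.checksum <- contact.checksum (bytes -> bytes, writer required)
  contact.height <- contact.height (float32 -> float32, writer optional)
  contact.owner <- contact.owner (string -> string, writer required)
  breaking: (age, R1)
  breaking: (contact.quantity, R1)
  breaking: (seq, R3)
  => 3 violation(s): backward is BREAKING for Event
forward on Event — v1 reading data written by v2:
  severity <- severity (Role -> Role, writer optional)
  attrs <- attrs (list<int32> -> list<int32>, writer optional)
  contact <- contact (Money -> Money, writer optional)
  seq <- seq (float32 -> int32, writer required)
  writer field age has no reader counterpart
  contact.verified <- contact.verified (bool -> bool, writer optional)
  contact.checksum <- contact.checksum (bytes -> bytes, writer required)
  contact.height <- contact.height (float32 -> float32, writer optional)
  contact.owner <- contact.owner (string -> string, writer required)
  writer field contact.quantity has no reader counterpart
  breaking: (age, R2)
  breaking: (contact.quantity, R2)
  breaking: (seq, R3)
  => 3 violation(s): forward is BREAKING for Event

backward: BREAKING [(age, R1), (contact.quantity, R1), (seq, R3)]; forward: BREAKING [(age, R2), (contact.quantity, R2), (seq, R3)]


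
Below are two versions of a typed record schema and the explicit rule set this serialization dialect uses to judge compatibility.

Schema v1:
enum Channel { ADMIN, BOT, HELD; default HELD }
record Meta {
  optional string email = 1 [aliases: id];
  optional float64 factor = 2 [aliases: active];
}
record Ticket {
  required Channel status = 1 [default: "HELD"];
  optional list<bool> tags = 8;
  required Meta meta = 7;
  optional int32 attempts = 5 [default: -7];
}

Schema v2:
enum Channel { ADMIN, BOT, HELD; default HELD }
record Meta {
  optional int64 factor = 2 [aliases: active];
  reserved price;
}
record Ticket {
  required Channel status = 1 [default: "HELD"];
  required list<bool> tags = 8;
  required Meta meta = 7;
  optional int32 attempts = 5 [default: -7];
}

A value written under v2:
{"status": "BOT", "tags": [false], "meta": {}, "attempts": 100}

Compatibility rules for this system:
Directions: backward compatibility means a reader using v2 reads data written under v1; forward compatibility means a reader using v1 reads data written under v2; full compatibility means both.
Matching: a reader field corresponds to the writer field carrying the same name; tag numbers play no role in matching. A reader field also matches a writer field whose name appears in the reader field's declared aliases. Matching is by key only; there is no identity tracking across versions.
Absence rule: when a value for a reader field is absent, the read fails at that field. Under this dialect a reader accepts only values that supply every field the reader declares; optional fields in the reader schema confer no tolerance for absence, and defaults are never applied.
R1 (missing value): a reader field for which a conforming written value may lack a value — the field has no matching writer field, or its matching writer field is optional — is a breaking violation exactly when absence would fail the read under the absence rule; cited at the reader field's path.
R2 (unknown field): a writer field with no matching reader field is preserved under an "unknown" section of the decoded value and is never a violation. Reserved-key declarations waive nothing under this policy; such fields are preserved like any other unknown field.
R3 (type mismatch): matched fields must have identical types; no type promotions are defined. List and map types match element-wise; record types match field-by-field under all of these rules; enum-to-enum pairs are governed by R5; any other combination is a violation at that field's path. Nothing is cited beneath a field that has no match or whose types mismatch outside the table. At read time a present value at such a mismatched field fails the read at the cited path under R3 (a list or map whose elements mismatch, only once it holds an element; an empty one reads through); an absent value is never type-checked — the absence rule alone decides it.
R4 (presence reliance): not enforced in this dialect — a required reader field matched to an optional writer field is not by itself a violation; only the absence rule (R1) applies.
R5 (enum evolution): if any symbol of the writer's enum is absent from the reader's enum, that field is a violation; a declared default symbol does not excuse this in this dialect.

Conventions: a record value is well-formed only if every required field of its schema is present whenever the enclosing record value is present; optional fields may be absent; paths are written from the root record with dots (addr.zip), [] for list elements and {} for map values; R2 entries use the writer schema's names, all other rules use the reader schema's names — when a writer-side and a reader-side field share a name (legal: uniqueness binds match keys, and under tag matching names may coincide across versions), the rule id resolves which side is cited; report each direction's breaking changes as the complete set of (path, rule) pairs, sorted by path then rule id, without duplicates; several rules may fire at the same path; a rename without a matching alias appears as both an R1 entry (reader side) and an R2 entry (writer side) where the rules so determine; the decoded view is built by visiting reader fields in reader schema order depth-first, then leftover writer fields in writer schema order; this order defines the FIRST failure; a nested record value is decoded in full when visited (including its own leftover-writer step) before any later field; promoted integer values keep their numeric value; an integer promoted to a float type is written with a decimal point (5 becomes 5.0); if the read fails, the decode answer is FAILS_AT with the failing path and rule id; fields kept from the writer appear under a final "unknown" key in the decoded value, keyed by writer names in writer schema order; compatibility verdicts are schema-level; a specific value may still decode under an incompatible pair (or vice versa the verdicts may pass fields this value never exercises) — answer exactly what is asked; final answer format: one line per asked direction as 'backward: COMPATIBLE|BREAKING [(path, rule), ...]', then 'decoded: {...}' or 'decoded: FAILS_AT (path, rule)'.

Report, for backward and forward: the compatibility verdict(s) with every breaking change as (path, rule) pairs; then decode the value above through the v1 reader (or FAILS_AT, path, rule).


backward: BREAKING [(attempts, R1), (meta.factor, R1), (meta.factor, R3), (tags, R1)]; forward: BREAKING [(attempts, R1), (meta.email, R1), (meta.factor, R1), (meta.factor, R3)]; decoded: FAILS_AT (meta.email, R1)

in Ticket below, arrows point writer -> reader
backward analysis of Ticket with v2 as reader and v1 as writer:
  Channel -> Channel, writer required: status aligns to status
  list<bool> -> list<bool>, writer optional: tags aligns to tags
  Meta -> Meta, writer required: meta aligns to meta
  int32 -> int32, writer optional: attempts aligns to attempts
  float64 -> int64, writer optional: meta.factor aligns to meta.factor
  writer meta.email: unknown to reader
  breaking: (attempts, R1)
  breaking: (meta.factor, R1)
  breaking: (meta.factor, R3)
  breaking: (tags, R1)
  backward on Ticket therefore BREAKING (4)
forward analysis of Ticket with v1 as reader and v2 as writer:
  Channel -> Channel, writer required: status aligns to status
  list<bool> -> list<bool>, writer required: tags aligns to tags
  Meta -> Meta, writer required: meta aligns to meta
  int32 -> int32, writer optional: attempts aligns to attempts
  meta.email: no writer-side match
  int64 -> float64, writer optional: meta.factor aligns to meta.factor
  breaking: (attempts, R1)
  breaking: (meta.email, R1)
  breaking: (meta.factor, R1)
  breaking: (meta.factor, R3)
  forward on Ticket therefore BREAKING (4)
decode walk for Ticket under reader schema v1:
  status := "BOT"
  tags := [false]
  read fails at meta.email under R1 (no fill)
  => FAILS_AT (meta.email, R1)


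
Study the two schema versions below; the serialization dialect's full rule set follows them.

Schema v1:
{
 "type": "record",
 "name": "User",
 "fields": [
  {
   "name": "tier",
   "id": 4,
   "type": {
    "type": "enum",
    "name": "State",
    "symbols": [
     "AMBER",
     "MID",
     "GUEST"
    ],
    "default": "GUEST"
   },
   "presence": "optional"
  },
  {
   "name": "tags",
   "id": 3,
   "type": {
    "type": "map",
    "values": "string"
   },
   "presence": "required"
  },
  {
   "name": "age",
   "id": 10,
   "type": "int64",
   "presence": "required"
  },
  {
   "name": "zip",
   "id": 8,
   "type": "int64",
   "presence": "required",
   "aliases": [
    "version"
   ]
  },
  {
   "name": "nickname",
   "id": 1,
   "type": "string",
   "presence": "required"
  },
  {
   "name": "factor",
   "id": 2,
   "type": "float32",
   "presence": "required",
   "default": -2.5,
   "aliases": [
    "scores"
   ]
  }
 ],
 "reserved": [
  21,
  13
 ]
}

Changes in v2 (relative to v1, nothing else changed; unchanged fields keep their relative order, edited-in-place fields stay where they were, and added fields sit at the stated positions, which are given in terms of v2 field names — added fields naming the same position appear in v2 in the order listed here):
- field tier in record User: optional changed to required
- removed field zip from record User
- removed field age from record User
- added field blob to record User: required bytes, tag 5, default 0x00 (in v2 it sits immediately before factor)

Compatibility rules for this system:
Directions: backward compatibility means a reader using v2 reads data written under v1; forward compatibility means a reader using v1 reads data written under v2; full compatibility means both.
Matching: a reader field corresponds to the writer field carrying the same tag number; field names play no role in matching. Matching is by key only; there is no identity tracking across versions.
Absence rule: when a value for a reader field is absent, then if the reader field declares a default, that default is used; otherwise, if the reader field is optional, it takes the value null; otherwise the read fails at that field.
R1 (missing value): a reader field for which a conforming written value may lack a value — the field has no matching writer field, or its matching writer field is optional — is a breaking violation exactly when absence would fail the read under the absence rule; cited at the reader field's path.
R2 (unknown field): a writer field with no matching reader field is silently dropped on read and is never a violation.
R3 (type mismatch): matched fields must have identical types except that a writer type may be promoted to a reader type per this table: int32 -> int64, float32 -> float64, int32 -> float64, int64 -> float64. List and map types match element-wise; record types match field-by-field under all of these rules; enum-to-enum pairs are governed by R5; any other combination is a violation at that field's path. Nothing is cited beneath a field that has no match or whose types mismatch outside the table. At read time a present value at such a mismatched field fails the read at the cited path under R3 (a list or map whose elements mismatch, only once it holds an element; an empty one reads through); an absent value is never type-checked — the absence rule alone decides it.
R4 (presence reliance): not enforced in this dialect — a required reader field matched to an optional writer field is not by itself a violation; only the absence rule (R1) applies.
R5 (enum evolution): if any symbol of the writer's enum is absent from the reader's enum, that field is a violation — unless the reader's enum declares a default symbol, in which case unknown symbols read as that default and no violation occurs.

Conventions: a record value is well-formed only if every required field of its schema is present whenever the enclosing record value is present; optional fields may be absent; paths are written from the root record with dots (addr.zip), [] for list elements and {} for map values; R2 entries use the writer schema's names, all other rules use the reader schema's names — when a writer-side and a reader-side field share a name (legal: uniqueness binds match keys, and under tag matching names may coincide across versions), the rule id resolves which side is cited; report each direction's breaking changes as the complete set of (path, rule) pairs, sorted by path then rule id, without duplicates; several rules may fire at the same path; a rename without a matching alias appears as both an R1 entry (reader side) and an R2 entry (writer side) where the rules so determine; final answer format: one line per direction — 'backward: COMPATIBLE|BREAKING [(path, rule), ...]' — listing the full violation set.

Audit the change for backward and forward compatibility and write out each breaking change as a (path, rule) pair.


backward: BREAKING [(tier, R1)]; forward: BREAKING [(age, R1), (zip, R1)]

each type pair in User: writer, then reader
backward on User — v2 reading data written by v1:
  State -> State, writer optional: tier aligns to tier
  map<string, string> -> map<string, string>, writer required: tags aligns to tags
  string -> string, writer required: nickname aligns to nickname
  blob has no writer counterpart
  float32 -> float32, writer required: factor aligns to factor
  writer age: unknown to reader
  writer zip: unknown to reader
  breaking: (tier, R1)
  backward on User therefore BREAKING (1)
forward on User — v1 reading data written by v2:
  State -> State, writer required: tier aligns to tier
  map<string, string> -> map<string, string>, writer required: tags aligns to tags
  age has no writer counterpart
  zip has no writer counterpart
  string -> string, writer required: nickname aligns to nickname
  float32 -> float32, writer required: factor aligns to factor
  writer blob: unknown to reader
  breaking: (age, R1)
  breaking: (zip, R1)
  forward on User therefore BREAKING (2)
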